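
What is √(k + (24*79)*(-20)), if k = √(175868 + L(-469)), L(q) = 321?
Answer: √(-37920 + √176189) ≈ 193.65*I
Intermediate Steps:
k = √176189 (k = √(175868 + 321) = √176189 ≈ 419.75)
√(k + (24*79)*(-20)) = √(√176189 + (24*79)*(-20)) = √(√176189 + 1896*(-20)) = √(√176189 - 37920) = √(-37920 + √176189)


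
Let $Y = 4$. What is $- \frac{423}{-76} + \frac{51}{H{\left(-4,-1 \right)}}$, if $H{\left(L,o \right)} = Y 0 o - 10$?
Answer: $\frac{177}{380} \approx 0.46579$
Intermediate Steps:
$H{\left(L,o \right)} = -10$ ($H{\left(L,o \right)} = 4 \cdot 0 o - 10 = 0 o - 10 = 0 - 10 = -10$)
$- \frac{423}{-76} + \frac{51}{H{\left(-4,-1 \right)}} = - \frac{423}{-76} + \frac{51}{-10} = \left(-423\right) \left(- \frac{1}{76}\right) + 51 \left(- \frac{1}{10}\right) = \frac{423}{76} - \frac{51}{10} = \frac{177}{380}$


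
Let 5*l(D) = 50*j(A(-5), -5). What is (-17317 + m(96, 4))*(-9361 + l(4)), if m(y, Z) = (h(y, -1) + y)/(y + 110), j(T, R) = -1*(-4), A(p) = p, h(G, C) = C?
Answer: 33249936447/206 ≈ 1.6141e+8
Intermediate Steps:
j(T, R) = 4
m(y, Z) = (-1 + y)/(110 + y) (m(y, Z) = (-1 + y)/(y + 110) = (-1 + y)/(110 + y))
l(D) = 40 (l(D) = (50*4)/5 = (⅕)*200 = 40)
(-17317 + m(96, 4))*(-9361 + l(4)) = (-17317 + (-1 + 96)/(110 + 96))*(-9361 + 40) = (-17317 + 95/206)*(-9321) = -3567207/206*(-9321) = 33249936447/206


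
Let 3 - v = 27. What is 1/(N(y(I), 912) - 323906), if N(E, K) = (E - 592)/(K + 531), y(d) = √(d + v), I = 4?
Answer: -22481793295/7281996962310084 - 481*I*√5/36409984811550420 ≈ -3.0873e-6 - 2.954e-14*I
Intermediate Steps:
v = -24 (v = 3 - 1*27 = 3 - 27 = -24)
y(d) = √(-24 + d) (y(d) = √(d - 24) = √(-24 + d))
N(E, K) = (-592 + E)/(531 + K)
1/(N(y(I), 912) - 323906) = 1/((-592 + √(-24 + 4))/(531 + 912) - 323906) = 1/((-592 + √(-20))/1443 - 323906) = 1/((-592 + 2*I*√5)/1443 - 323906) = 1/((-16/39 + 2*I*√5/1443) - 323906) = 1/(-12632350/39 + 2*I*√5/1443)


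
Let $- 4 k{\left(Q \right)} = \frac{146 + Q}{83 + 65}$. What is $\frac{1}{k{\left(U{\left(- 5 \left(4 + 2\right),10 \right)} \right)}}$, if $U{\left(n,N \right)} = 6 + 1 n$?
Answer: $- \frac{296}{61} \approx -4.8525$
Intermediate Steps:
$U{\left(n,N \right)} = 6 + n$
$k{\left(Q \right)} = - \frac{73}{296} - \frac{Q}{592}$ ($k{\left(Q \right)} = - \frac{\left(146 + Q\right) \frac{1}{83 + 65}}{4} = - \frac{\left(146 + Q\right) \frac{1}{148}}{4} = - \frac{\frac{73}{74} + \frac{Q}{148}}{4} = - \frac{73}{296} - \frac{Q}{592}$)
$\frac{1}{k{\left(U{\left(- 5 \left(4 + 2\right),10 \right)} \right)}} = \frac{1}{- \frac{73}{296} - \frac{6 - 5 \left(4 + 2\right)}{592}} = \frac{1}{- \frac{73}{296} - \frac{6 - 30}{592}} = \frac{1}{- \frac{73}{296} - - \frac{3}{74}} = \frac{1}{- \frac{73}{296} + \frac{3}{74}} = \frac{1}{- \frac{61}{296}} = - \frac{296}{61}$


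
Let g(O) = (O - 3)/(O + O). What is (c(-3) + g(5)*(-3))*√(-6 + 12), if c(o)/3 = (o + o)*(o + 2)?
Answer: 87*√6/5 ≈ 42.621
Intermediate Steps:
g(O) = (-3 + O)/(2*O) (g(O) = (-3 + O)/((2*O)) = (-3 + O)*(1/(2*O)) = (-3 + O)/(2*O))
c(o) = 6*o*(2 + o) (c(o) = 3*((o + o)*(o + 2)) = 3*((2*o)*(2 + o)) = 3*(2*o*(2 + o)) = 6*o*(2 + o))
(c(-3) + g(5)*(-3))*√(-6 + 12) = (6*(-3)*(2 - 3) + ((½)*(-3 + 5)/5)*(-3))*√(-6 + 12) = (6*(-3)*(-1) + ((½)*(⅕)*2)*(-3))*√6 = (18 + (⅕)*(-3))*√6 = (18 - ⅗)*√6 = 87*√6/5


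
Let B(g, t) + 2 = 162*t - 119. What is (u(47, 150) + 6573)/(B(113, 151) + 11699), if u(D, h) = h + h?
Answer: 6873/36040 ≈ 0.19070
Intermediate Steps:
u(D, h) = 2*h
B(g, t) = -121 + 162*t (B(g, t) = -2 + (162*t - 119) = -2 + (-119 + 162*t) = -121 + 162*t)
(u(47, 150) + 6573)/(B(113, 151) + 11699) = (2*150 + 6573)/((-121 + 162*151) + 11699) = (300 + 6573)/((-121 + 24462) + 11699) = 6873/(24341 + 11699) = 6873/36040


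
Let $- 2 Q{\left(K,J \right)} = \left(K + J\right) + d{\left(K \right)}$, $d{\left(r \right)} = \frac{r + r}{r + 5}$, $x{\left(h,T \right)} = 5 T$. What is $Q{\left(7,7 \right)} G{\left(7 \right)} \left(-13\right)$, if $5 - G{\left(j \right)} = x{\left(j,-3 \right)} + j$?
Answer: $\frac{15379}{12} \approx 1281.6$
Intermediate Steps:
$d{\left(r \right)} = \frac{2 r}{5 + r}$
$Q{\left(K,J \right)} = - \frac{J}{2} - \frac{K}{2} - \frac{K}{5 + K}$ ($Q{\left(K,J \right)} = - \frac{\left(K + J\right) + \frac{2 K}{5 + K}}{2} = - \frac{\left(J + K\right) + \frac{2 K}{5 + K}}{2} = - \frac{J + K + \frac{2 K}{5 + K}}{2} = - \frac{J}{2} - \frac{K}{2} - \frac{K}{5 + K}$)
$G{\left(j \right)} = 20 - j$ ($G{\left(j \right)} = 5 - \left(5 \left(-3\right) + j\right) = 5 - \left(-15 + j\right) = 20 - j$)
$Q{\left(7,7 \right)} G{\left(7 \right)} \left(-13\right) = \frac{\left(-1\right) 7 + \frac{\left(5 + 7\right) \left(\left(-1\right) 7 - 7\right)}{2}}{5 + 7} \left(20 - 7\right) \left(-13\right) = \frac{-7 + \frac{1}{2} \cdot 12 \left(-7 - 7\right)}{12} \left(20 - 7\right) \left(-13\right) = \frac{-7 + \frac{1}{2} \cdot 12 \left(-14\right)}{12} \cdot 13 \left(-13\right) = \frac{-7 - 84}{12} \cdot 13 \left(-13\right) = \frac{1}{12} \left(-91\right) 13 \left(-13\right) = \left(- \frac{91}{12}\right) 13 \left(-13\right) = \left(- \frac{1183}{12}\right) \left(-13\right) = \frac{15379}{12}$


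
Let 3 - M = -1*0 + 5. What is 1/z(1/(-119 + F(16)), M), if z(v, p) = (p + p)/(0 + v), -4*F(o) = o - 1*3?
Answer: 1/489 ≈ 0.0020450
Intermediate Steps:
M = -2 (M = 3 - (-1*0 + 5) = 3 - (0 + 5) = 3 - 1*5 = 3 - 5 = -2)
F(o) = ¾ - o/4 (F(o) = -(o - 1*3)/4 = -(o - 3)/4 = -(-3 + o)/4 = ¾ - o/4)
z(v, p) = 2*p/v (z(v, p) = (2*p)/v = 2*p/v)
1/z(1/(-119 + F(16)), M) = 1/(2*(-2)/1/(-119 + (¾ - ¼*16))) = 1/(2*(-2)/1/(-119 + (¾ - 4))) = 1/(2*(-2)/1/(-119 - 13/4)) = 1/(2*(-2)/1/(-489/4)) = 1/(2*(-2)/(-4/489)) = 1/(2*(-2)*(-489/4)) = 1/489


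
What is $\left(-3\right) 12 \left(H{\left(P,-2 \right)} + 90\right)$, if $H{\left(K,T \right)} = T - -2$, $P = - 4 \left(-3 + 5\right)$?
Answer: $-3240$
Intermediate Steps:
$P = -8$ ($P = \left(-4\right) 2 = -8$)
$H{\left(K,T \right)} = 2 + T$ ($H{\left(K,T \right)} = T + 2 = 2 + T$)
$\left(-3\right) 12 \left(H{\left(P,-2 \right)} + 90\right) = \left(-3\right) 12 \left(\left(2 - 2\right) + 90\right) = - 36 \left(0 + 90\right) = \left(-36\right) 90 = -3240$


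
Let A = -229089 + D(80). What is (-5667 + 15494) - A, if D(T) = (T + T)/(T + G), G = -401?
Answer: 76692196/321 ≈ 2.3892e+5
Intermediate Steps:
D(T) = 2*T/(-401 + T) (D(T) = (T + T)/(T - 401) = (2*T)/(-401 + T) = 2*T/(-401 + T))
A = -73537729/321 (A = -229089 + 2*80/(-401 + 80) = -229089 + 2*80/(-321) = -229089 + 2*80*(-1/321) = -229089 - 160/321 = -73537729/321 ≈ -2.2909e+5)
(-5667 + 15494) - A = (-5667 + 15494) - 1*(-73537729/321) = 9827 + 73537729/321 = 76692196/321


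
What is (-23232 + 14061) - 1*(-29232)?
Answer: 20061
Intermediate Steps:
(-23232 + 14061) - 1*(-29232) = -9171 + 29232 = 20061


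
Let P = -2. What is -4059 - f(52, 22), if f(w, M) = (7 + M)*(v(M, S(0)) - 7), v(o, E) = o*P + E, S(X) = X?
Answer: -2580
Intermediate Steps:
v(o, E) = E - 2*o (v(o, E) = o*(-2) + E = -2*o + E = E - 2*o)
f(w, M) = (-7 - 2*M)*(7 + M) (f(w, M) = (7 + M)*((0 - 2*M) - 7) = (7 + M)*(-2*M - 7) = (7 + M)*(-7 - 2*M) = (-7 - 2*M)*(7 + M))
-4059 - f(52, 22) = -4059 - (-49 - 21*22 - 2*22**2) = -4059 - (-49 - 462 - 2*484) = -4059 - (-49 - 462 - 968) = -4059 - 1*(-1479) = -4059 + 1479 = -2580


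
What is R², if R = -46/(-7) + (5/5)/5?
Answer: 56169/1225 ≈ 45.852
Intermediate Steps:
R = 237/35 (R = -46*(-⅐) + (5*(⅕))*(⅕) = 46/7 + 1*(⅕) = 46/7 + ⅕ = 237/35 ≈ 6.7714)
R² = (237/35)² = 56169/1225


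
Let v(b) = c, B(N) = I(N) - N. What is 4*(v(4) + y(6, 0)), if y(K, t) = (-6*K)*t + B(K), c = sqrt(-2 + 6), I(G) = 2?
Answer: -8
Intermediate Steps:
c = 2 (c = sqrt(4) = 2)
B(N) = 2 - N
v(b) = 2
y(K, t) = 2 - K - 6*K*t (y(K, t) = (-6*K)*t + (2 - K) = -6*K*t + (2 - K) = 2 - K - 6*K*t)
4*(v(4) + y(6, 0)) = 4*(2 + (2 - 1*6 - 6*6*0)) = 4*(2 + (2 - 6 + 0)) = 4*(2 - 4) = 4*(-2) = -8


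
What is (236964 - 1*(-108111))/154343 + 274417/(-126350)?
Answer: 9367543/146625850 ≈ 0.063887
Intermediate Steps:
(236964 - 1*(-108111))/154343 + 274417/(-126350) = (236964 + 108111)*(1/154343) + 274417*(-1/126350) = 345075*(1/154343) - 14443/6650 = 345075/154343 - 14443/6650 = 9367543/146625850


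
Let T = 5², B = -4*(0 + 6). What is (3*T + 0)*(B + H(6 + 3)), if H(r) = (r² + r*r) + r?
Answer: 11025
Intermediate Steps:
B = -24 (B = -4*6 = -24)
H(r) = r + 2*r² (H(r) = (r² + r²) + r = 2*r² + r = r + 2*r²)
T = 25
(3*T + 0)*(B + H(6 + 3)) = (3*25 + 0)*(-24 + (6 + 3)*(1 + 2*(6 + 3))) = (75 + 0)*(-24 + 9*(1 + 2*9)) = 75*(-24 + 9*(1 + 18)) = 75*(-24 + 9*19) = 75*(-24 + 171) = 75*147 = 11025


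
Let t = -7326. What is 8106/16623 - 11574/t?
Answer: 4662577/2255187 ≈ 2.0675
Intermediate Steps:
8106/16623 - 11574/t = 8106/16623 - 11574/(-7326) = 8106*(1/16623) - 11574*(-1/7326) = 2702/5541 + 643/407 = 4662577/2255187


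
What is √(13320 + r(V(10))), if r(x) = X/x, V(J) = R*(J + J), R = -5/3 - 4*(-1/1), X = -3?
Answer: 3*√7251965/70 ≈ 115.41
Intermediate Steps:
R = 7/3 (R = -5*⅓ - 4/((-2*½)) = -5/3 - 4/(-1) = -5/3 - 4*(-1) = -5/3 + 4 = 7/3 ≈ 2.3333)
V(J) = 14*J/3 (V(J) = 7*(J + J)/3 = 7*(2*J)/3 = 14*J/3)
r(x) = -3/x
√(13320 + r(V(10))) = √(13320 - 3/((14/3)*10)) = √(13320 - 3/140/3) = √(13320 - 3*3/140) = √(13320 - 9/140) = √(1864791/140) = 3*√7251965/70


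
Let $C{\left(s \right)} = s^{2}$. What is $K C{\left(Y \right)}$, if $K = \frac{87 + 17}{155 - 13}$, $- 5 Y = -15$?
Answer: $\frac{468}{71} \approx 6.5916$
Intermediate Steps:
$Y = 3$ ($Y = \left(- \frac{1}{5}\right) \left(-15\right) = 3$)
$K = \frac{52}{71}$ ($K = \frac{104}{142} = 104 \cdot \frac{1}{142} = \frac{52}{71} \approx 0.73239$)
$K C{\left(Y \right)} = \frac{52 \cdot 3^{2}}{71} = \frac{52}{71} \cdot 9 = \frac{468}{71}$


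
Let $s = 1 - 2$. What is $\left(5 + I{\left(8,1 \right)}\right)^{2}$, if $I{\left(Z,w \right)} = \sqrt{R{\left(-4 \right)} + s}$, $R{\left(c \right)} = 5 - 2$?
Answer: $\left(5 + \sqrt{2}\right)^{2} \approx 41.142$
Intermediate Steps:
$s = -1$
$R{\left(c \right)} = 3$ ($R{\left(c \right)} = 5 - 2 = 3$)
$I{\left(Z,w \right)} = \sqrt{2}$ ($I{\left(Z,w \right)} = \sqrt{3 - 1} = \sqrt{2}$)
$\left(5 + I{\left(8,1 \right)}\right)^{2} = \left(5 + \sqrt{2}\right)^{2}$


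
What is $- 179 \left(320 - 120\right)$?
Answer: $-35800$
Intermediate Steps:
$- 179 \left(320 - 120\right) = \left(-179\right) 200 = -35800$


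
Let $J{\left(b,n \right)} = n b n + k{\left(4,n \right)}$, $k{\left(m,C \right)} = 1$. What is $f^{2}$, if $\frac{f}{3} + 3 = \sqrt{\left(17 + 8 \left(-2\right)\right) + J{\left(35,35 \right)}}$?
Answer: $385974 - 54 \sqrt{42877} \approx 3.7479 \cdot 10^{5}$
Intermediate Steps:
$J{\left(b,n \right)} = 1 + b n^{2}$ ($J{\left(b,n \right)} = n b n + 1 = b n n + 1 = b n^{2} + 1 = 1 + b n^{2}$)
$f = -9 + 3 \sqrt{42877}$ ($f = -9 + 3 \sqrt{\left(17 + 8 \left(-2\right)\right) + \left(1 + 35 \cdot 35^{2}\right)} = -9 + 3 \sqrt{\left(17 - 16\right) + \left(1 + 35 \cdot 1225\right)} = -9 + 3 \sqrt{1 + \left(1 + 42875\right)} = -9 + 3 \sqrt{1 + 42876} = -9 + 3 \sqrt{42877} \approx 612.2$)
$f^{2} = \left(-9 + 3 \sqrt{42877}\right)^{2}$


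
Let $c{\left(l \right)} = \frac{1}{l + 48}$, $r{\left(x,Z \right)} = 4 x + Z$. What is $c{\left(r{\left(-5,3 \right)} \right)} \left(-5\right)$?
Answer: $- \frac{5}{31} \approx -0.16129$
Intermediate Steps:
$r{\left(x,Z \right)} = Z + 4 x$
$c{\left(l \right)} = \frac{1}{48 + l}$
$c{\left(r{\left(-5,3 \right)} \right)} \left(-5\right) = \frac{1}{48 + \left(3 + 4 \left(-5\right)\right)} \left(-5\right) = \frac{1}{48 + \left(3 - 20\right)} \left(-5\right) = \frac{1}{48 - 17} \left(-5\right) = \frac{1}{31} \left(-5\right) = - \frac{5}{31}$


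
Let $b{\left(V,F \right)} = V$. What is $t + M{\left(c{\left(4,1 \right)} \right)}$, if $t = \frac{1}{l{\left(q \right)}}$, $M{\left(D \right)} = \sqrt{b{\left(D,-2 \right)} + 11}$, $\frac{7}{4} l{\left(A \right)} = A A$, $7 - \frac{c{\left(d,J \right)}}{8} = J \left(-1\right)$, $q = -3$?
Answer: $\frac{7}{36} + 5 \sqrt{3} \approx 8.8547$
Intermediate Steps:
$c{\left(d,J \right)} = 56 + 8 J$ ($c{\left(d,J \right)} = 56 - 8 J \left(-1\right) = 56 - 8 \left(- J\right) = 56 + 8 J$)
$l{\left(A \right)} = \frac{4 A^{2}}{7}$ ($l{\left(A \right)} = \frac{4 A A}{7} = \frac{4 A^{2}}{7}$)
$M{\left(D \right)} = \sqrt{11 + D}$ ($M{\left(D \right)} = \sqrt{D + 11} = \sqrt{11 + D}$)
$t = \frac{7}{36}$ ($t = \frac{1}{\frac{4}{7} \left(-3\right)^{2}} = \frac{1}{\frac{4}{7} \cdot 9} = \frac{1}{\frac{36}{7}} = \frac{7}{36} \approx 0.19444$)
$t + M{\left(c{\left(4,1 \right)} \right)} = \frac{7}{36} + \sqrt{11 + \left(56 + 8 \cdot 1\right)} = \frac{7}{36} + \sqrt{11 + \left(56 + 8\right)} = \frac{7}{36} + \sqrt{11 + 64} = \frac{7}{36} + \sqrt{75} = \frac{7}{36} + 5 \sqrt{3}$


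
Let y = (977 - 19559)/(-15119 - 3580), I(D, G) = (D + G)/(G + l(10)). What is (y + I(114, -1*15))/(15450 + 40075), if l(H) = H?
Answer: -586097/1730436625 ≈ -0.00033870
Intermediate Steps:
I(D, G) = (D + G)/(10 + G) (I(D, G) = (D + G)/(G + 10) = (D + G)/(10 + G))
y = 6194/6233 (y = -18582/(-18699) = -18582*(-1/18699) = 6194/6233 ≈ 0.99374)
(y + I(114, -1*15))/(15450 + 40075) = (6194/6233 + (114 - 1*15)/(10 - 1*15))/(15450 + 40075) = (6194/6233 + (114 - 15)/(10 - 15))/55525 = (6194/6233 + 99/(-5))*(1/55525) = (6194/6233 - ⅕*99)*(1/55525) = (6194/6233 - 99/5)*(1/55525) = -586097/31165*1/55525 = -586097/1730436625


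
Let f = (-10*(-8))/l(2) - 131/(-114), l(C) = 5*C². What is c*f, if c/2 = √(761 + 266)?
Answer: 587*√1027/57 ≈ 330.03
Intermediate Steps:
c = 2*√1027 (c = 2*√(761 + 266) = 2*√1027 ≈ 64.094)
f = 587/114 (f = (-10*(-8))/((5*2²)) - 131/(-114) = 80/((5*4)) - 131*(-1/114) = 80/20 + 131/114 = 80*(1/20) + 131/114 = 4 + 131/114 = 587/114 ≈ 5.1491)
c*f = (2*√1027)*(587/114) = 587*√1027/57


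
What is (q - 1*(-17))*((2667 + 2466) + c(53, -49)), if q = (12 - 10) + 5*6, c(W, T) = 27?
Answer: 252840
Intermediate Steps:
q = 32 (q = 2 + 30 = 32)
(q - 1*(-17))*((2667 + 2466) + c(53, -49)) = (32 - 1*(-17))*((2667 + 2466) + 27) = (32 + 17)*(5133 + 27) = 49*5160 = 252840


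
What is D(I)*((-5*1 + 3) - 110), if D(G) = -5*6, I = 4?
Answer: 3360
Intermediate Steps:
D(G) = -30
D(I)*((-5*1 + 3) - 110) = -30*((-5*1 + 3) - 110) = -30*((-5 + 3) - 110) = -30*(-2 - 110) = -30*(-112) = 3360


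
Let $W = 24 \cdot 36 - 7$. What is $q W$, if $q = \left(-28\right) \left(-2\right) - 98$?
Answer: $-35994$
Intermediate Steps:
$W = 857$ ($W = 864 - 7 = 857$)
$q = -42$ ($q = 56 - 98 = -42$)
$q W = \left(-42\right) 857 = -35994$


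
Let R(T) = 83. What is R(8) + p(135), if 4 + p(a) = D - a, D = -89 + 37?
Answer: -108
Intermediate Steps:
D = -52
p(a) = -56 - a (p(a) = -4 + (-52 - a) = -56 - a)
R(8) + p(135) = 83 + (-56 - 1*135) = 83 + (-56 - 135) = 83 - 191 = -108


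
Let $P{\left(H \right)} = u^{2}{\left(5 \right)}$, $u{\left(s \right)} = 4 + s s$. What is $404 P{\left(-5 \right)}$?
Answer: $339764$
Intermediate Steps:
$u{\left(s \right)} = 4 + s^{2}$
$P{\left(H \right)} = 841$ ($P{\left(H \right)} = \left(4 + 5^{2}\right)^{2} = \left(4 + 25\right)^{2} = 29^{2} = 841$)
$404 P{\left(-5 \right)} = 404 \cdot 841 = 339764$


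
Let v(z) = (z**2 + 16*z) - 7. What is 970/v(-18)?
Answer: 970/29 ≈ 33.448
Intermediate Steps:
v(z) = -7 + z**2 + 16*z
970/v(-18) = 970/(-7 + (-18)**2 + 16*(-18)) = 970/(-7 + 324 - 288) = 970/29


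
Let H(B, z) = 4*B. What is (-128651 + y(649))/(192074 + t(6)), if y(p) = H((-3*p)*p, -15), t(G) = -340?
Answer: -5183063/191734 ≈ -27.033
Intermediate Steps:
y(p) = -12*p² (y(p) = 4*((-3*p)*p) = 4*(-3*p²) = -12*p²)
(-128651 + y(649))/(192074 + t(6)) = (-128651 - 12*649²)/(192074 - 340) = (-128651 - 12*421201)/191734 = (-128651 - 5054412)*(1/191734) = -5183063*1/191734 = -5183063/191734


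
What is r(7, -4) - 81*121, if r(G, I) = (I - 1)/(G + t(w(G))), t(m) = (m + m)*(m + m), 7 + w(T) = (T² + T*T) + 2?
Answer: -339144008/34603 ≈ -9801.0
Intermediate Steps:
w(T) = -5 + 2*T² (w(T) = -7 + ((T² + T*T) + 2) = -7 + ((T² + T²) + 2) = -7 + (2*T² + 2) = -7 + (2 + 2*T²) = -5 + 2*T²)
t(m) = 4*m² (t(m) = (2*m)*(2*m) = 4*m²)
r(G, I) = (-1 + I)/(G + 4*(-5 + 2*G²)²) (r(G, I) = (I - 1)/(G + 4*(-5 + 2*G²)²) = (-1 + I)/(G + 4*(-5 + 2*G²)²))
r(7, -4) - 81*121 = (-1 - 4)/(7 + 4*(-5 + 2*7²)²) - 81*121 = -5/(7 + 4*(-5 + 2*49)²) - 9801 = -5/(7 + 4*(-5 + 98)²) - 9801 = -5/(7 + 4*93²) - 9801 = -5/(7 + 4*8649) - 9801 = -5/(7 + 34596) - 9801 = -5/34603 - 9801 = -339144008/34603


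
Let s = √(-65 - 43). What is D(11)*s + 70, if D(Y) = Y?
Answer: 70 + 66*I*√3 ≈ 70.0 + 114.32*I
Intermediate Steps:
s = 6*I*√3 (s = √(-108) = 6*I*√3 ≈ 10.392*I)
D(11)*s + 70 = 11*(6*I*√3) + 70 = 66*I*√3 + 70 = 70 + 66*I*√3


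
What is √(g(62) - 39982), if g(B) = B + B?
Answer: I*√39858 ≈ 199.64*I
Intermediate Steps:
g(B) = 2*B
√(g(62) - 39982) = √(2*62 - 39982) = √(124 - 39982) = √(-39858) = I*√39858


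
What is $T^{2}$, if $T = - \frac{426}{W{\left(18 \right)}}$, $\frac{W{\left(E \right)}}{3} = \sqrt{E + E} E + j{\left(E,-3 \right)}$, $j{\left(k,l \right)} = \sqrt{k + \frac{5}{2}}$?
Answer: $\frac{80656}{\left(216 + \sqrt{82}\right)^{2}} \approx 1.5924$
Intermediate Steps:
$j{\left(k,l \right)} = \sqrt{\frac{5}{2} + k}$ ($j{\left(k,l \right)} = \sqrt{k + 5 \cdot \frac{1}{2}} = \sqrt{k + \frac{5}{2}} = \sqrt{\frac{5}{2} + k}$)
$W{\left(E \right)} = \frac{3 \sqrt{10 + 4 E}}{2} + 3 \sqrt{2} E^{\frac{3}{2}}$ ($W{\left(E \right)} = 3 \left(\sqrt{E + E} E + \frac{\sqrt{10 + 4 E}}{2}\right) = 3 \left(\sqrt{2 E} E + \frac{\sqrt{10 + 4 E}}{2}\right) = 3 \left(\sqrt{2} \sqrt{E} E + \frac{\sqrt{10 + 4 E}}{2}\right) = 3 \left(\sqrt{2} E^{\frac{3}{2}} + \frac{\sqrt{10 + 4 E}}{2}\right) = 3 \left(\frac{\sqrt{10 + 4 E}}{2} + \sqrt{2} E^{\frac{3}{2}}\right) = \frac{3 \sqrt{10 + 4 E}}{2} + 3 \sqrt{2} E^{\frac{3}{2}}$)
$T = - \frac{142 \sqrt{2}}{\sqrt{41} + 108 \sqrt{2}}$ ($T = - \frac{426}{\frac{3}{2} \sqrt{2} \left(\sqrt{5 + 2 \cdot 18} + 2 \cdot 18^{\frac{3}{2}}\right)} = - \frac{426}{\frac{3}{2} \sqrt{2} \left(\sqrt{5 + 36} + 2 \cdot 54 \sqrt{2}\right)} = - \frac{426}{\frac{3}{2} \sqrt{2} \left(\sqrt{41} + 108 \sqrt{2}\right)} = - 426 \frac{\sqrt{2}}{3 \left(\sqrt{41} + 108 \sqrt{2}\right)} = - \frac{142 \sqrt{2}}{\sqrt{41} + 108 \sqrt{2}} \approx -1.2619$)
$T^{2} = \left(- \frac{30672}{23287} + \frac{142 \sqrt{82}}{23287}\right)^{2}$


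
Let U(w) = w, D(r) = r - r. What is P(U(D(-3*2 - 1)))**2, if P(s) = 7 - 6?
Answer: 1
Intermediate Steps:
D(r) = 0
P(s) = 1
P(U(D(-3*2 - 1)))**2 = 1**2 = 1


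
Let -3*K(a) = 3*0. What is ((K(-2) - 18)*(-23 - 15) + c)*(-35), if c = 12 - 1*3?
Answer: -24255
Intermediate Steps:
K(a) = 0 (K(a) = -0 = -⅓*0 = 0)
c = 9 (c = 12 - 3 = 9)
((K(-2) - 18)*(-23 - 15) + c)*(-35) = ((0 - 18)*(-23 - 15) + 9)*(-35) = (-18*(-38) + 9)*(-35) = (684 + 9)*(-35) = 693*(-35) = -24255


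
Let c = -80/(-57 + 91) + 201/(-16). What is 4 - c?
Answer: 5145/272 ≈ 18.915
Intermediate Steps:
c = -4057/272 (c = -80/34 + 201*(-1/16) = -80*1/34 - 201/16 = -40/17 - 201/16 = -4057/272 ≈ -14.915)
4 - c = 4 - 1*(-4057/272) = 4 + 4057/272 = 5145/272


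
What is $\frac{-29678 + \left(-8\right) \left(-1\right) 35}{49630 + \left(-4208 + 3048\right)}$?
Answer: $- \frac{14699}{24235} \approx -0.60652$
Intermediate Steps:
$\frac{-29678 + \left(-8\right) \left(-1\right) 35}{49630 + \left(-4208 + 3048\right)} = \frac{-29678 + 8 \cdot 35}{49630 - 1160} = \frac{-29678 + 280}{48470} = \left(-29398\right) \frac{1}{48470} = - \frac{14699}{24235}$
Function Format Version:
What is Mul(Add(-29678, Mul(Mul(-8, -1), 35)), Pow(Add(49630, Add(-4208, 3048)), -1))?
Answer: Rational(-14699, 24235) ≈ -0.60652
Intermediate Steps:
Mul(Add(-29678, Mul(Mul(-8, -1), 35)), Pow(Add(49630, Add(-4208, 3048)), -1)) = Mul(Add(-29678, Mul(8, 35)), Pow(Add(49630, -1160), -1)) = Mul(Add(-29678, 280), Pow(48470, -1)) = Mul(-29398, Rational(1, 48470)) = Rational(-14699, 24235)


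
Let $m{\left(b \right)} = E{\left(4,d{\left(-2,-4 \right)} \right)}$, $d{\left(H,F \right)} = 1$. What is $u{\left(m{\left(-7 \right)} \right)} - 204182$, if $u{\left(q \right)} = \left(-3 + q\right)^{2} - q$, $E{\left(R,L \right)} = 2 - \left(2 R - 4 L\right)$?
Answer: $-204155$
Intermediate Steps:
$E{\left(R,L \right)} = 2 - 2 R + 4 L$ ($E{\left(R,L \right)} = 2 - \left(- 4 L + 2 R\right) = 2 + \left(- 2 R + 4 L\right) = 2 - 2 R + 4 L$)
$m{\left(b \right)} = -2$ ($m{\left(b \right)} = 2 - 8 + 4 \cdot 1 = 2 - 8 + 4 = -2$)
$u{\left(m{\left(-7 \right)} \right)} - 204182 = \left(\left(-3 - 2\right)^{2} - -2\right) - 204182 = \left(\left(-5\right)^{2} + 2\right) - 204182 = \left(25 + 2\right) - 204182 = 27 - 204182 = -204155$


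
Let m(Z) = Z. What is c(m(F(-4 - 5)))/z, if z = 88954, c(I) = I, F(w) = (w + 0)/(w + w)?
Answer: 1/177908 ≈ 5.6209e-6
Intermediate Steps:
F(w) = 1/2 (F(w) = w/((2*w)) = w*(1/(2*w)) = 1/2)
c(m(F(-4 - 5)))/z = (1/2)/88954 = (1/2)*(1/88954) = 1/177908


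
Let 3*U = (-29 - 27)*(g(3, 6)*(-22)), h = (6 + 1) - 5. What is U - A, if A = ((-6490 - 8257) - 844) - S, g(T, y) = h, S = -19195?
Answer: -8348/3 ≈ -2782.7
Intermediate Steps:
h = 2 (h = 7 - 5 = 2)
g(T, y) = 2
A = 3604 (A = ((-6490 - 8257) - 844) - 1*(-19195) = (-14747 - 844) + 19195 = -15591 + 19195 = 3604)
U = 2464/3 (U = ((-29 - 27)*(2*(-22)))/3 = (-56*(-44))/3 = (1/3)*2464 = 2464/3 ≈ 821.33)
U - A = 2464/3 - 1*3604 = 2464/3 - 3604 = -8348/3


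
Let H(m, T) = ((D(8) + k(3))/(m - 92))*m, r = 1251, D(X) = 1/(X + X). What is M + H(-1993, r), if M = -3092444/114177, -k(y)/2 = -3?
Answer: -9010124447/423216080 ≈ -21.290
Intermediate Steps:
D(X) = 1/(2*X)
k(y) = 6 (k(y) = -2*(-3) = 6)
H(m, T) = 97*m/(16*(-92 + m)) (H(m, T) = (((1/2)/8 + 6)/(m - 92))*m = (((1/2)*(1/8) + 6)/(-92 + m))*m = ((1/16 + 6)/(-92 + m))*m = (97/(16*(-92 + m)))*m = 97*m/(16*(-92 + m)))
M = -3092444/114177 (M = -3092444*1/114177 = -3092444/114177 ≈ -27.085)
M + H(-1993, r) = -3092444/114177 + (97/16)*(-1993)/(-92 - 1993) = -3092444/114177 + (97/16)*(-1993)/(-2085) = -3092444/114177 + (97/16)*(-1993)*(-1/2085) = -3092444/114177 + 193321/33360 = -9010124447/423216080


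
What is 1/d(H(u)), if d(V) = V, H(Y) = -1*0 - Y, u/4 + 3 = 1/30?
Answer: 15/178 ≈ 0.084270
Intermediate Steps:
u = -178/15 (u = -12 + 4/30 = -12 + 4*(1/30) = -12 + 2/15 = -178/15 ≈ -11.867)
H(Y) = -Y (H(Y) = 0 - Y = -Y)
1/d(H(u)) = 1/(-1*(-178/15)) = 1/(178/15) = 15/178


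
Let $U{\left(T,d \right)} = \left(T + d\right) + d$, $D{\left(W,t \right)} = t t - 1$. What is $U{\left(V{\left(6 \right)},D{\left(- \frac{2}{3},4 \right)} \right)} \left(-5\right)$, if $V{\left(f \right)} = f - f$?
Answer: $-150$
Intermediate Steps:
$D{\left(W,t \right)} = -1 + t^{2}$ ($D{\left(W,t \right)} = t^{2} - 1 = -1 + t^{2}$)
$V{\left(f \right)} = 0$
$U{\left(T,d \right)} = T + 2 d$
$U{\left(V{\left(6 \right)},D{\left(- \frac{2}{3},4 \right)} \right)} \left(-5\right) = \left(0 + 2 \left(-1 + 4^{2}\right)\right) \left(-5\right) = \left(0 + 2 \left(-1 + 16\right)\right) \left(-5\right) = \left(0 + 2 \cdot 15\right) \left(-5\right) = \left(0 + 30\right) \left(-5\right) = 30 \left(-5\right) = -150$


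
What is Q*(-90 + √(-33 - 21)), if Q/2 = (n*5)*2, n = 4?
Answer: -7200 + 240*I*√6 ≈ -7200.0 + 587.88*I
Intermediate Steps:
Q = 80 (Q = 2*((4*5)*2) = 2*(20*2) = 2*40 = 80)
Q*(-90 + √(-33 - 21)) = 80*(-90 + √(-33 - 21)) = 80*(-90 + √(-54)) = 80*(-90 + 3*I*√6) = -7200 + 240*I*√6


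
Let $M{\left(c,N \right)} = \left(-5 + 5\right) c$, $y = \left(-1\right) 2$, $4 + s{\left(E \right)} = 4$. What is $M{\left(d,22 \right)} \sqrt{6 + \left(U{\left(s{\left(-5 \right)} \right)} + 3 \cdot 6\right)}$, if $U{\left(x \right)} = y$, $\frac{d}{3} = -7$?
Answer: $0$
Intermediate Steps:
$s{\left(E \right)} = 0$ ($s{\left(E \right)} = -4 + 4 = 0$)
$d = -21$ ($d = 3 \left(-7\right) = -21$)
$y = -2$
$U{\left(x \right)} = -2$
$M{\left(c,N \right)} = 0$ ($M{\left(c,N \right)} = 0 c = 0$)
$M{\left(d,22 \right)} \sqrt{6 + \left(U{\left(s{\left(-5 \right)} \right)} + 3 \cdot 6\right)} = 0 \sqrt{6 + \left(-2 + 3 \cdot 6\right)} = 0 \sqrt{6 + \left(-2 + 18\right)} = 0 \sqrt{6 + 16} = 0 \sqrt{22} = 0$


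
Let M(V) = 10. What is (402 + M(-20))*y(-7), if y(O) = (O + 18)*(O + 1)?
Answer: -27192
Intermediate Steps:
y(O) = (1 + O)*(18 + O) (y(O) = (18 + O)*(1 + O) = (1 + O)*(18 + O))
(402 + M(-20))*y(-7) = (402 + 10)*(18 + (-7)² + 19*(-7)) = 412*(18 + 49 - 133) = 412*(-66) = -27192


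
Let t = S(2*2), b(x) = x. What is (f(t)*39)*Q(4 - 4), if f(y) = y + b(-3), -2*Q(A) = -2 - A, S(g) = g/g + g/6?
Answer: -52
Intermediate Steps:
S(g) = 1 + g/6 (S(g) = 1 + g*(⅙) = 1 + g/6)
t = 5/3 (t = 1 + (2*2)/6 = 1 + (⅙)*4 = 1 + ⅔ = 5/3 ≈ 1.6667)
Q(A) = 1 + A/2 (Q(A) = -(-2 - A)/2 = 1 + A/2)
f(y) = -3 + y (f(y) = y - 3 = -3 + y)
(f(t)*39)*Q(4 - 4) = ((-3 + 5/3)*39)*(1 + (4 - 4)/2) = (-4/3*39)*(1 + (½)*0) = -52*(1 + 0) = -52*1 = -52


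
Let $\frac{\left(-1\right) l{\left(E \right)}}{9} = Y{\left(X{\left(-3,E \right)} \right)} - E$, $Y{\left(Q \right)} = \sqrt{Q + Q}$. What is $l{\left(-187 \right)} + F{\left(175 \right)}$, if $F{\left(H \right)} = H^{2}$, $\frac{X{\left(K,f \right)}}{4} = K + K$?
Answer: $28942 - 36 i \sqrt{3} \approx 28942.0 - 62.354 i$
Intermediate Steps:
$X{\left(K,f \right)} = 8 K$ ($X{\left(K,f \right)} = 4 \left(K + K\right) = 4 \cdot 2 K = 8 K$)
$Y{\left(Q \right)} = \sqrt{2} \sqrt{Q}$ ($Y{\left(Q \right)} = \sqrt{2 Q} = \sqrt{2} \sqrt{Q}$)
$l{\left(E \right)} = 9 E - 36 i \sqrt{3}$ ($l{\left(E \right)} = - 9 \left(\sqrt{2} \sqrt{8 \left(-3\right)} - E\right) = - 9 \left(\sqrt{2} \sqrt{-24} - E\right) = - 9 \left(\sqrt{2} \cdot 2 i \sqrt{6} - E\right) = - 9 \left(4 i \sqrt{3} - E\right) = - 9 \left(- E + 4 i \sqrt{3}\right) = 9 E - 36 i \sqrt{3}$)
$l{\left(-187 \right)} + F{\left(175 \right)} = \left(9 \left(-187\right) - 36 i \sqrt{3}\right) + 175^{2} = \left(-1683 - 36 i \sqrt{3}\right) + 30625 = 28942 - 36 i \sqrt{3}$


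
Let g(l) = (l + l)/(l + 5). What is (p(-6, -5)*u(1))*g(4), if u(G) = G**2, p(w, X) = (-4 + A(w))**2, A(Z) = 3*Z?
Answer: 3872/9 ≈ 430.22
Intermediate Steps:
g(l) = 2*l/(5 + l) (g(l) = (2*l)/(5 + l) = 2*l/(5 + l))
p(w, X) = (-4 + 3*w)**2
(p(-6, -5)*u(1))*g(4) = ((-4 + 3*(-6))**2*1**2)*(2*4/(5 + 4)) = ((-4 - 18)**2*1)*(2*4/9) = ((-22)**2*1)*(2*4*(1/9)) = (484*1)*(8/9) = 484*(8/9) = 3872/9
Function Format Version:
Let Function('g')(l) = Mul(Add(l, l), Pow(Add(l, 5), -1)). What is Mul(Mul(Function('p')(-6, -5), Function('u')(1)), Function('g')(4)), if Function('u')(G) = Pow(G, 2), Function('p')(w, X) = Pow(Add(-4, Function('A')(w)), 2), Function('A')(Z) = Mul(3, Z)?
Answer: Rational(3872, 9) ≈ 430.22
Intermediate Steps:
Function('g')(l) = Mul(2, l, Pow(Add(5, l), -1)) (Function('g')(l) = Mul(Mul(2, l), Pow(Add(5, l), -1)) = Mul(2, l, Pow(Add(5, l), -1)))
Function('p')(w, X) = Pow(Add(-4, Mul(3, w)), 2)
Mul(Mul(Function('p')(-6, -5), Function('u')(1)), Function('g')(4)) = Mul(Mul(Pow(Add(-4, Mul(3, -6)), 2), Pow(1, 2)), Mul(2, 4, Pow(Add(5, 4), -1))) = Mul(Mul(Pow(Add(-4, -18), 2), 1), Mul(2, 4, Pow(9, -1))) = Mul(Mul(Pow(-22, 2), 1), Mul(2, 4, Rational(1, 9))) = Mul(Mul(484, 1), Rational(8, 9)) = Mul(484, Rational(8, 9)) = Rational(3872, 9)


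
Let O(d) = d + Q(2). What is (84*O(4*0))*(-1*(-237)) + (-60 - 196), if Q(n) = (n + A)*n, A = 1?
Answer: 119192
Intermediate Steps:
Q(n) = n*(1 + n) (Q(n) = (n + 1)*n = (1 + n)*n = n*(1 + n))
O(d) = 6 + d (O(d) = d + 2*(1 + 2) = d + 2*3 = d + 6 = 6 + d)
(84*O(4*0))*(-1*(-237)) + (-60 - 196) = (84*(6 + 4*0))*(-1*(-237)) + (-60 - 196) = (84*(6 + 0))*237 - 256 = (84*6)*237 - 256 = 504*237 - 256 = 119448 - 256 = 119192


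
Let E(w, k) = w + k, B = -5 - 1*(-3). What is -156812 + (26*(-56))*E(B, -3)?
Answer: -149532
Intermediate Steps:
B = -2 (B = -5 + 3 = -2)
E(w, k) = k + w
-156812 + (26*(-56))*E(B, -3) = -156812 + (26*(-56))*(-3 - 2) = -156812 - 1456*(-5) = -156812 + 7280 = -149532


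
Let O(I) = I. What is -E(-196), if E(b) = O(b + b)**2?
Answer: -153664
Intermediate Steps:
E(b) = 4*b**2 (E(b) = (b + b)**2 = (2*b)**2 = 4*b**2)
-E(-196) = -4*(-196)**2 = -4*38416 = -1*153664 = -153664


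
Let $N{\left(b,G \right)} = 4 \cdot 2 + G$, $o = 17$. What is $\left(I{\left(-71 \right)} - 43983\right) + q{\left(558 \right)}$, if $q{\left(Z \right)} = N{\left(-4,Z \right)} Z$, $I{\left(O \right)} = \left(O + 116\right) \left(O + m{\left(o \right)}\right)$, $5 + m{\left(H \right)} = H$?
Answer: $269190$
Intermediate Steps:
$N{\left(b,G \right)} = 8 + G$
$m{\left(H \right)} = -5 + H$
$I{\left(O \right)} = \left(12 + O\right) \left(116 + O\right)$ ($I{\left(O \right)} = \left(O + 116\right) \left(O + \left(-5 + 17\right)\right) = \left(116 + O\right) \left(O + 12\right) = \left(116 + O\right) \left(12 + O\right) = \left(12 + O\right) \left(116 + O\right)$)
$q{\left(Z \right)} = Z \left(8 + Z\right)$ ($q{\left(Z \right)} = \left(8 + Z\right) Z = Z \left(8 + Z\right)$)
$\left(I{\left(-71 \right)} - 43983\right) + q{\left(558 \right)} = \left(\left(1392 + \left(-71\right)^{2} + 128 \left(-71\right)\right) - 43983\right) + 558 \left(8 + 558\right) = \left(\left(1392 + 5041 - 9088\right) - 43983\right) + 558 \cdot 566 = \left(-2655 - 43983\right) + 315828 = -46638 + 315828 = 269190$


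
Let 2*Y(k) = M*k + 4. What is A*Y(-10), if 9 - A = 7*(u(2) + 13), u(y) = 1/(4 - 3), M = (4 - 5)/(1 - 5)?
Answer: -267/4 ≈ -66.750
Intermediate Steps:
M = ¼ (M = -1/(-4) = -1*(-¼) = ¼ ≈ 0.25000)
u(y) = 1 (u(y) = 1/1 = 1)
Y(k) = 2 + k/8 (Y(k) = (k/4 + 4)/2 = (4 + k/4)/2 = 2 + k/8)
A = -89 (A = 9 - 7*(1 + 13) = 9 - 7*14 = 9 - 1*98 = 9 - 98 = -89)
A*Y(-10) = -89*(2 + (⅛)*(-10)) = -89*(2 - 5/4) = -89*¾ = -267/4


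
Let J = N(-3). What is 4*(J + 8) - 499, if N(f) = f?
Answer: -479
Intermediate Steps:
J = -3
4*(J + 8) - 499 = 4*(-3 + 8) - 499 = 4*5 - 499 = 20 - 499 = -479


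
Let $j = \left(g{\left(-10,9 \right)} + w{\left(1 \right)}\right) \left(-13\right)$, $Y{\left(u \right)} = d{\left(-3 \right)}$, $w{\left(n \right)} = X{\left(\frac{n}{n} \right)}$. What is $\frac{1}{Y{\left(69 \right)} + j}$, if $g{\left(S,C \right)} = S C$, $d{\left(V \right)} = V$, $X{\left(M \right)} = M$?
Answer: $\frac{1}{1154} \approx 0.00086655$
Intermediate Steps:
$w{\left(n \right)} = 1$ ($w{\left(n \right)} = \frac{n}{n} = 1$)
$Y{\left(u \right)} = -3$
$g{\left(S,C \right)} = C S$
$j = 1157$ ($j = \left(9 \left(-10\right) + 1\right) \left(-13\right) = \left(-90 + 1\right) \left(-13\right) = \left(-89\right) \left(-13\right) = 1157$)
$\frac{1}{Y{\left(69 \right)} + j} = \frac{1}{-3 + 1157} = \frac{1}{1154}$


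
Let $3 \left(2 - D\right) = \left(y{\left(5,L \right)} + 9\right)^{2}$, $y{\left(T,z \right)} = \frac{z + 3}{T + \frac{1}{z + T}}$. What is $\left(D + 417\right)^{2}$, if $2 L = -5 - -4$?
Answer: $\frac{11817485649649}{78074896} \approx 1.5136 \cdot 10^{5}$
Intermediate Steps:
$L = - \frac{1}{2}$ ($L = \frac{-5 - -4}{2} = \frac{-5 + 4}{2} = \frac{1}{2} \left(-1\right) = - \frac{1}{2} \approx -0.5$)
$y{\left(T,z \right)} = \frac{3 + z}{T + \frac{1}{T + z}}$
$D = - \frac{246955}{8836}$ ($D = 2 - \frac{\left(\frac{\left(- \frac{1}{2}\right)^{2} + 3 \cdot 5 + 3 \left(- \frac{1}{2}\right) + 5 \left(- \frac{1}{2}\right)}{1 + 5^{2} + 5 \left(- \frac{1}{2}\right)} + 9\right)^{2}}{3} = 2 - \frac{\left(\frac{\frac{1}{4} + 15 - \frac{3}{2} - \frac{5}{2}}{1 + 25 - \frac{5}{2}} + 9\right)^{2}}{3} = 2 - \frac{\left(\frac{1}{\frac{47}{2}} \cdot \frac{45}{4} + 9\right)^{2}}{3} = 2 - \frac{\left(\frac{2}{47} \cdot \frac{45}{4} + 9\right)^{2}}{3} = 2 - \frac{\left(\frac{45}{94} + 9\right)^{2}}{3} = 2 - \frac{\left(\frac{891}{94}\right)^{2}}{3} = 2 - \frac{264627}{8836} = - \frac{246955}{8836} \approx -27.949$)
$\left(D + 417\right)^{2} = \left(- \frac{246955}{8836} + 417\right)^{2} = \left(\frac{3437657}{8836}\right)^{2} = \frac{11817485649649}{78074896}$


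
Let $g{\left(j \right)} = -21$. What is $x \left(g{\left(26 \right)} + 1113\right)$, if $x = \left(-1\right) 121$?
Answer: $-132132$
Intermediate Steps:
$x = -121$
$x \left(g{\left(26 \right)} + 1113\right) = - 121 \left(-21 + 1113\right) = \left(-121\right) 1092 = -132132$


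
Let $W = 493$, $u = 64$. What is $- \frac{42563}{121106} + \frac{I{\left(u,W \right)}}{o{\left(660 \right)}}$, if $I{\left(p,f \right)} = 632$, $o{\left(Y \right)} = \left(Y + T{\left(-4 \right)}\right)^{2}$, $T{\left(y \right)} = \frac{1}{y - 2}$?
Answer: $- \frac{664363480691}{1898176811186} \approx -0.35$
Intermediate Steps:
$T{\left(y \right)} = \frac{1}{-2 + y}$
$o{\left(Y \right)} = \left(- \frac{1}{6} + Y\right)^{2}$ ($o{\left(Y \right)} = \left(Y + \frac{1}{-2 - 4}\right)^{2} = \left(Y + \frac{1}{-6}\right)^{2} = \left(Y - \frac{1}{6}\right)^{2} = \left(- \frac{1}{6} + Y\right)^{2}$)
$- \frac{42563}{121106} + \frac{I{\left(u,W \right)}}{o{\left(660 \right)}} = - \frac{42563}{121106} + \frac{632}{\frac{1}{36} \left(-1 + 6 \cdot 660\right)^{2}} = \left(-42563\right) \frac{1}{121106} + \frac{632}{\frac{1}{36} \left(-1 + 3960\right)^{2}} = - \frac{42563}{121106} + \frac{632}{\frac{1}{36} \cdot 3959^{2}} = - \frac{42563}{121106} + \frac{632}{\frac{1}{36} \cdot 15673681} = - \frac{42563}{121106} + \frac{632}{\frac{15673681}{36}} = - \frac{42563}{121106} + 632 \cdot \frac{36}{15673681} = - \frac{42563}{121106} + \frac{22752}{15673681} = - \frac{664363480691}{1898176811186}$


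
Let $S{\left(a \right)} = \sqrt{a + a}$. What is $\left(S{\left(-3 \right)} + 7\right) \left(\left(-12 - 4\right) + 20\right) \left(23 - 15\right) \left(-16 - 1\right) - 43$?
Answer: $-3851 - 544 i \sqrt{6} \approx -3851.0 - 1332.5 i$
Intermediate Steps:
$S{\left(a \right)} = \sqrt{2} \sqrt{a}$ ($S{\left(a \right)} = \sqrt{2 a} = \sqrt{2} \sqrt{a}$)
$\left(S{\left(-3 \right)} + 7\right) \left(\left(-12 - 4\right) + 20\right) \left(23 - 15\right) \left(-16 - 1\right) - 43 = \left(\sqrt{2} \sqrt{-3} + 7\right) \left(\left(-12 - 4\right) + 20\right) \left(23 - 15\right) \left(-16 - 1\right) - 43 = \left(\sqrt{2} i \sqrt{3} + 7\right) \left(-16 + 20\right) 8 \left(-17\right) - 43 = \left(i \sqrt{6} + 7\right) 4 \left(-136\right) - 43 = \left(7 + i \sqrt{6}\right) 4 \left(-136\right) - 43 = \left(28 + 4 i \sqrt{6}\right) \left(-136\right) - 43 = \left(-3808 - 544 i \sqrt{6}\right) - 43 = -3851 - 544 i \sqrt{6}$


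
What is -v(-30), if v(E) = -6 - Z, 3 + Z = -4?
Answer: -1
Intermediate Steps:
Z = -7 (Z = -3 - 4 = -7)
v(E) = 1 (v(E) = -6 - 1*(-7) = -6 + 7 = 1)
-v(-30) = -1*1 = -1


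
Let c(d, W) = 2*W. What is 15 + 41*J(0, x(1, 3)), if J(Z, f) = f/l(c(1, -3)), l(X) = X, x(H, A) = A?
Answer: -11/2 ≈ -5.5000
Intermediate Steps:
J(Z, f) = -f/6 (J(Z, f) = f/((2*(-3))) = f/(-6) = f*(-⅙) = -f/6)
15 + 41*J(0, x(1, 3)) = 15 + 41*(-⅙*3) = 15 + 41*(-½) = 15 - 41/2 = -11/2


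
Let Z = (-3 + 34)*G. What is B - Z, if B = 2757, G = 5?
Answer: 2602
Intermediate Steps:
Z = 155 (Z = (-3 + 34)*5 = 31*5 = 155)
B - Z = 2757 - 1*155 = 2757 - 155 = 2602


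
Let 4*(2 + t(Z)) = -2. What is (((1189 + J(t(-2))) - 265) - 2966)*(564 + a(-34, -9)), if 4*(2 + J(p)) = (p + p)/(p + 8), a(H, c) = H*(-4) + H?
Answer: -14976009/11 ≈ -1.3615e+6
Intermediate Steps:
t(Z) = -5/2 (t(Z) = -2 + (¼)*(-2) = -2 - ½ = -5/2)
a(H, c) = -3*H (a(H, c) = -4*H + H = -3*H)
J(p) = -2 + p/(2*(8 + p)) (J(p) = -2 + ((p + p)/(p + 8))/4 = -2 + ((2*p)/(8 + p))/4 = -2 + (2*p/(8 + p))/4 = -2 + p/(2*(8 + p)))
(((1189 + J(t(-2))) - 265) - 2966)*(564 + a(-34, -9)) = (((1189 + (-32 - 3*(-5/2))/(2*(8 - 5/2))) - 265) - 2966)*(564 - 3*(-34)) = (((1189 + (-32 + 15/2)/(2*(11/2))) - 265) - 2966)*(564 + 102) = (((1189 + (½)*(2/11)*(-49/2)) - 265) - 2966)*666 = (((1189 - 49/22) - 265) - 2966)*666 = ((26109/22 - 265) - 2966)*666 = (20279/22 - 2966)*666 = -44973/22*666 = -14976009/11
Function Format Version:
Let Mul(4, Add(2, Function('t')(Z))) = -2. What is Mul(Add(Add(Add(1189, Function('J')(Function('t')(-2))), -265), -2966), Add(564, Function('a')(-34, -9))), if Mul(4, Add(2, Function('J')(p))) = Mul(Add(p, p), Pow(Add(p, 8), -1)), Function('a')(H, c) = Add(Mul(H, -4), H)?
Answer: Rational(-14976009, 11) ≈ -1.3615e+6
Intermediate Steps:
Function('t')(Z) = Rational(-5, 2) (Function('t')(Z) = Add(-2, Mul(Rational(1, 4), -2)) = Add(-2, Rational(-1, 2)) = Rational(-5, 2))
Function('a')(H, c) = Mul(-3, H) (Function('a')(H, c) = Add(Mul(-4, H), H) = Mul(-3, H))
Function('J')(p) = Add(-2, Mul(Rational(1, 2), p, Pow(Add(8, p), -1))) (Function('J')(p) = Add(-2, Mul(Rational(1, 4), Mul(Add(p, p), Pow(Add(p, 8), -1)))) = Add(-2, Mul(Rational(1, 4), Mul(Mul(2, p), Pow(Add(8, p), -1)))) = Add(-2, Mul(Rational(1, 4), Mul(2, p, Pow(Add(8, p), -1)))) = Add(-2, Mul(Rational(1, 2), p, Pow(Add(8, p), -1))))
Mul(Add(Add(Add(1189, Function('J')(Function('t')(-2))), -265), -2966), Add(564, Function('a')(-34, -9))) = Mul(Add(Add(Add(1189, Mul(Rational(1, 2), Pow(Add(8, Rational(-5, 2)), -1), Add(-32, Mul(-3, Rational(-5, 2))))), -265), -2966), Add(564, Mul(-3, -34))) = Mul(Add(Add(Add(1189, Mul(Rational(1, 2), Pow(Rational(11, 2), -1), Add(-32, Rational(15, 2)))), -265), -2966), Add(564, 102)) = Mul(Add(Add(Add(1189, Mul(Rational(1, 2), Rational(2, 11), Rational(-49, 2))), -265), -2966), 666) = Mul(Add(Add(Add(1189, Rational(-49, 22)), -265), -2966), 666) = Mul(Add(Add(Rational(26109, 22), -265), -2966), 666) = Mul(Add(Rational(20279, 22), -2966), 666) = Mul(Rational(-44973, 22), 666) = Rational(-14976009, 11)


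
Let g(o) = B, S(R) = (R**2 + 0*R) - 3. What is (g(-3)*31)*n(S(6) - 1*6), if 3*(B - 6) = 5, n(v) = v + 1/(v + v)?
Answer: 1040267/162 ≈ 6421.4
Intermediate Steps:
S(R) = -3 + R**2 (S(R) = (R**2 + 0) - 3 = R**2 - 3 = -3 + R**2)
n(v) = v + 1/(2*v)
B = 23/3 (B = 6 + (1/3)*5 = 6 + 5/3 = 23/3 ≈ 7.6667)
g(o) = 23/3
(g(-3)*31)*n(S(6) - 1*6) = ((23/3)*31)*(((-3 + 6**2) - 1*6) + 1/(2*((-3 + 6**2) - 1*6))) = 713*(((-3 + 36) - 6) + 1/(2*((-3 + 36) - 6)))/3 = 713*((33 - 6) + 1/(2*(33 - 6)))/3 = 713*(27 + (1/2)/27)/3 = 713*(27 + (1/2)*(1/27))/3 = 713*(27 + 1/54)/3 = (713/3)*(1459/54) = 1040267/162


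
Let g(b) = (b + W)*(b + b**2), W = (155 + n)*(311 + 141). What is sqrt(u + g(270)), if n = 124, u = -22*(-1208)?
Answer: 2*sqrt(2311776209) ≈ 96162.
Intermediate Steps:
u = 26576
W = 126108 (W = (155 + 124)*(311 + 141) = 279*452 = 126108)
g(b) = (126108 + b)*(b + b**2) (g(b) = (b + 126108)*(b + b**2) = (126108 + b)*(b + b**2))
sqrt(u + g(270)) = sqrt(26576 + 270*(126108 + 270**2 + 126109*270)) = sqrt(26576 + 270*(126108 + 72900 + 34049430)) = sqrt(26576 + 270*34248438) = sqrt(26576 + 9247078260) = sqrt(9247104836) = 2*sqrt(2311776209)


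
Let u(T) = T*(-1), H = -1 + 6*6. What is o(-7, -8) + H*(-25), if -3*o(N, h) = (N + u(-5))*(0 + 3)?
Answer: -873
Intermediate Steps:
H = 35 (H = -1 + 36 = 35)
u(T) = -T
o(N, h) = -5 - N (o(N, h) = -(N - 1*(-5))*(0 + 3)/3 = -(N + 5)*3/3 = -(5 + N)*3/3 = -(15 + 3*N)/3 = -5 - N)
o(-7, -8) + H*(-25) = (-5 - 1*(-7)) + 35*(-25) = (-5 + 7) - 875 = 2 - 875 = -873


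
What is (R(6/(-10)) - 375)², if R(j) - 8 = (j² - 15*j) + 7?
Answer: 76842756/625 ≈ 1.2295e+5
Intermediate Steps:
R(j) = 15 + j² - 15*j (R(j) = 8 + ((j² - 15*j) + 7) = 8 + (7 + j² - 15*j) = 15 + j² - 15*j)
(R(6/(-10)) - 375)² = ((15 + (6/(-10))² - 90/(-10)) - 375)² = ((15 + (6*(-⅒))² - 90*(-1)/10) - 375)² = ((15 + (-⅗)² - 15*(-⅗)) - 375)² = ((15 + 9/25 + 9) - 375)² = (609/25 - 375)² = (-8766/25)² = 76842756/625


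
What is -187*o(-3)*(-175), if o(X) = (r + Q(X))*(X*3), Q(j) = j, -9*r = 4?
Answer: 1014475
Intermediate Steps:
r = -4/9 (r = -1/9*4 = -4/9 ≈ -0.44444)
o(X) = 3*X*(-4/9 + X) (o(X) = (-4/9 + X)*(X*3) = (-4/9 + X)*(3*X) = 3*X*(-4/9 + X))
-187*o(-3)*(-175) = -187*(-3)*(-4 + 9*(-3))/3*(-175) = -187*(-3)*(-4 - 27)/3*(-175) = -187*(-3)*(-31)/3*(-175) = -187*31*(-175) = -5797*(-175) = 1014475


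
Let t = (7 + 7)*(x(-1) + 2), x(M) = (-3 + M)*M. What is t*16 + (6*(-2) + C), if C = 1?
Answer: 1333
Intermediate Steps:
x(M) = M*(-3 + M)
t = 84 (t = (7 + 7)*(-(-3 - 1) + 2) = 14*(-1*(-4) + 2) = 14*(4 + 2) = 14*6 = 84)
t*16 + (6*(-2) + C) = 84*16 + (6*(-2) + 1) = 1344 + (-12 + 1) = 1344 - 11 = 1333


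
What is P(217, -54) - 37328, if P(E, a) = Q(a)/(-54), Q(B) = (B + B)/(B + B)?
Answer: -2015713/54 ≈ -37328.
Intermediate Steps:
Q(B) = 1 (Q(B) = (2*B)/((2*B)) = (2*B)*(1/(2*B)) = 1)
P(E, a) = -1/54 (P(E, a) = 1/(-54) = 1*(-1/54) = -1/54)
P(217, -54) - 37328 = -1/54 - 37328 = -2015713/54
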